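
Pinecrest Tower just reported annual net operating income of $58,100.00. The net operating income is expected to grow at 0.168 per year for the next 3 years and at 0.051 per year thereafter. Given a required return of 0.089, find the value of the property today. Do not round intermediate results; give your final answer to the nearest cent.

D_1 = 67860.80000
D_2 = 79261.41440
D_3 = 92577.33202
Terminal value at year 3: TV = D_3×(1+g_2)/(r−g_2) = 97298.77595/0.038 = 2560494.10400
P_0 = D_1/(1+r)^1 + D_2/(1+r)^2 + D_3/(1+r)^3 + TV/(1+r)^3
    = 62314.78421 + 66835.32411 + 71683.80033 + 1982623.00380 = 2183456.91244

$2183456.91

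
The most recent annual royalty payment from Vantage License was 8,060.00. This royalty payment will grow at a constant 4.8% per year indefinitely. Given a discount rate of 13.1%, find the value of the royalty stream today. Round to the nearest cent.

101769.64

D₁ = D₀ × (1 + g) = 8,060.00 × 1.048 = 8,446.8800
Growing perpetuity: P = D₁ / (r − g) = 8,446.8800 / (0.131 − 0.048) = 101,769.64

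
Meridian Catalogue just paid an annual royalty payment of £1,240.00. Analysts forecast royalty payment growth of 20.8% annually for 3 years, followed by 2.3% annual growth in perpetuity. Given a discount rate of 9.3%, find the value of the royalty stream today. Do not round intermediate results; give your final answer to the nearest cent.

£29023.84

D_1 = 1497.92000
D_2 = 1809.48736
D_3 = 2185.86073
Terminal value at year 3: TV = D_3×(1+g_2)/(r−g_2) = 2236.13553/0.07 = 31944.79325
P_0 = D_1/(1+r)^1 + D_2/(1+r)^2 + D_3/(1+r)^3 + TV/(1+r)^3
    = 1370.46661 + 1514.66026 + 1674.02524 + 24464.68317 = 29023.83528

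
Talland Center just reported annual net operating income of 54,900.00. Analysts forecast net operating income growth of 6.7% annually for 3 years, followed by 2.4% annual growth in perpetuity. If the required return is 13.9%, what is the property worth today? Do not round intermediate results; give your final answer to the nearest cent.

546621.30

D_1 = 58578.30000
D_2 = 62503.04610
D_3 = 66690.75019
Terminal value at year 3: TV = D_3×(1+g_2)/(r−g_2) = 68291.32819/0.115 = 593837.63646
P_0 = D_1/(1+r)^1 + D_2/(1+r)^2 + D_3/(1+r)^3 + TV/(1+r)^3
    = 51429.58736 + 48178.55111 + 45133.02373 + 401880.14175 = 546621.30395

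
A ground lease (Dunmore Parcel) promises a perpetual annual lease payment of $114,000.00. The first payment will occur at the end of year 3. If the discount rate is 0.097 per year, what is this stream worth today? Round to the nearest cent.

Value at end of year 2: C / r = $114,000.00 / 0.097 = $1,175,257.7320
Discount to today: PV = $1,175,257.7320 / (1 + 0.097)^2 = $1,175,257.7320 / 1.203409 = $976,607.07

$976607.07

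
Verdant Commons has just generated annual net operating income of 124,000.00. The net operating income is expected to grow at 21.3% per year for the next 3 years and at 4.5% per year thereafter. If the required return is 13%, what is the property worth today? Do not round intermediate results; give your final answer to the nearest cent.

D_1 = 150412.00000
D_2 = 182449.75600
D_3 = 221311.55403
Terminal value at year 3: TV = D_3×(1+g_2)/(r−g_2) = 231270.57396/0.085 = 2720830.28187
P_0 = D_1/(1+r)^1 + D_2/(1+r)^2 + D_3/(1+r)^3 + TV/(1+r)^3
    = 133107.96460 + 142884.92129 + 153380.00843 + 1885671.86838 = 2315044.76271

2315044.76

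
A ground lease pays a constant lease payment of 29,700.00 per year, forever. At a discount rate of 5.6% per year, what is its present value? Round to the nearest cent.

Level perpetuity: PV = C / r = 29,700.00 / 0.056 = 530,357.14

530357.14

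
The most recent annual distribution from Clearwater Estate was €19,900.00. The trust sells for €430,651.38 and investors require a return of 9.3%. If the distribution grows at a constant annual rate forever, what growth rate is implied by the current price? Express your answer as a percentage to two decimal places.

P = D₀(1+g)/(r−g) ⇒ P(r−g) = D₀(1+g) ⇒ g(P+D₀) = P·r − D₀
g = (P·r − D₀)/(P + D₀) = (€430,651.38×0.093 − €19,900.00) / (€430,651.38 + €19,900.00) = 0.044724

4.47%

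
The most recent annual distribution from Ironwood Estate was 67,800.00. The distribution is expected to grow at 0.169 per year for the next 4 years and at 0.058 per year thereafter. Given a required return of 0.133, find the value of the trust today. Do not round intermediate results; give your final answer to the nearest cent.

1377346.46

D_1 = 79258.20000
D_2 = 92652.83580
D_3 = 108311.16505
D_4 = 126615.75194
Terminal value at year 4: TV = D_4×(1+g_2)/(r−g_2) = 133959.46556/0.075 = 1786126.20742
P_0 = D_1/(1+r)^1 + D_2/(1+r)^2 + D_3/(1+r)^3 + D_4/(1+r)^4 + TV/(1+r)^4
    = 69954.28067 + 72177.01157 + 74470.36763 + 76836.59290 + 1083908.20383 = 1377346.45660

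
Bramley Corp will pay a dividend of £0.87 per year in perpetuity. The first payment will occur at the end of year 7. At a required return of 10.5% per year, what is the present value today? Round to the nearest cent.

Value at end of year 6: C / r = £0.87 / 0.105 = £8.2857
Discount to today: PV = £8.2857 / (1 + 0.105)^6 = £8.2857 / 1.820429 = £4.55

£4.55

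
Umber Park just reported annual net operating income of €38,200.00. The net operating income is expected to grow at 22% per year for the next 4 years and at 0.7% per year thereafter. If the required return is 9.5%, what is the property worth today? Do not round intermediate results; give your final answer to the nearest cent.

€875261.86

D_1 = 46604.00000
D_2 = 56856.88000
D_3 = 69365.39360
D_4 = 84625.78019
Terminal value at year 4: TV = D_4×(1+g_2)/(r−g_2) = 85218.16065/0.088 = 968388.18924
P_0 = D_1/(1+r)^1 + D_2/(1+r)^2 + D_3/(1+r)^3 + D_4/(1+r)^4 + TV/(1+r)^4
    = 42560.73059 + 47419.26148 + 52832.41919 + 58863.51727 + 673585.93055 = 875261.85908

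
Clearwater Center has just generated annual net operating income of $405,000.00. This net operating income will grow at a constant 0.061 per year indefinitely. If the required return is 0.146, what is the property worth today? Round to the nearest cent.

D₁ = D₀ × (1 + g) = $405,000.00 × 1.061 = $429,705.0000
Growing perpetuity: P = D₁ / (r − g) = $429,705.0000 / (0.146 − 0.061) = $5,055,352.94

$5055352.94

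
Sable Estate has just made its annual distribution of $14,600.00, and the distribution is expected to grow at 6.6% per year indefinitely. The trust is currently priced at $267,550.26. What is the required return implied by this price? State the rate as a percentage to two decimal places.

12.42%

D₁ = $14,600.00 × 1.066 = $15,563.6000
P = D₁/(r − g) ⇒ r = D₁/P + g = $15,563.6000/$267,550.26 + 0.066 = 0.058171 + 0.066 = 0.124171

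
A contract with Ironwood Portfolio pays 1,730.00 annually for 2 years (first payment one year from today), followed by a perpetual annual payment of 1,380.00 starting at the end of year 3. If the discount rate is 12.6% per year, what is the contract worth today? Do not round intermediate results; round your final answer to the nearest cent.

PV of 2-year annuity: 1,730.00 × [1 − (1+0.126)^−2] / 0.126 = 2900.89883
Perpetuity value at year 2: 1,380.00 / 0.126 = 10952.38095
PV of perpetuity: 10952.38095 / (1+0.126)^2 = 8638.36917
Total PV = 2900.89883 + 8638.36917 = 11539.26800

11539.27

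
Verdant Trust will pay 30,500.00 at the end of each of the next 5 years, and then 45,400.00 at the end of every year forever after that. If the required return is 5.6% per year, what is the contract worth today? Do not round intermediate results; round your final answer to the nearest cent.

PV of 5-year annuity: 30,500.00 × [1 − (1+0.056)^−5] / 0.056 = 129887.29267
Perpetuity value at year 5: 45,400.00 / 0.056 = 810714.28571
PV of perpetuity: 810714.28571 / (1+0.056)^5 = 617373.85663
Total PV = 129887.29267 + 617373.85663 = 747261.14930

747261.15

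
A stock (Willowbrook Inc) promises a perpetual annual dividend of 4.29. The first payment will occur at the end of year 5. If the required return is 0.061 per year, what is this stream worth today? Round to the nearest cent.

55.50

Value at end of year 4: C / r = 4.29 / 0.061 = 70.3279
Discount to today: PV = 70.3279 / (1 + 0.061)^4 = 70.3279 / 1.267248 = 55.50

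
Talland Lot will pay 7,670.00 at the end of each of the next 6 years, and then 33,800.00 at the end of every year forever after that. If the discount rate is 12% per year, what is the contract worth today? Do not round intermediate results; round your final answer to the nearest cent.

PV of 6-year annuity: 7,670.00 × [1 − (1+0.12)^−6] / 0.12 = 31534.49417
Perpetuity value at year 6: 33,800.00 / 0.12 = 281666.66667
PV of perpetuity: 281666.66667 / (1+0.12)^6 = 142701.09913
Total PV = 31534.49417 + 142701.09913 = 174235.59330

174235.59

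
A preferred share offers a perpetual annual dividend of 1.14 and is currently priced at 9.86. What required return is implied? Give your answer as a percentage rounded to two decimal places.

P = C/r ⇒ r = C/P = 1.14/9.86 = 0.115619

11.56%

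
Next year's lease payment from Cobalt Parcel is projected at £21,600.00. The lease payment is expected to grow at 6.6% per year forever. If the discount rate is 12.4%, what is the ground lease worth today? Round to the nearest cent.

£372413.79

Growing perpetuity: P = D₁ / (r − g) = £21,600.0000 / (0.124 − 0.066) = £372,413.79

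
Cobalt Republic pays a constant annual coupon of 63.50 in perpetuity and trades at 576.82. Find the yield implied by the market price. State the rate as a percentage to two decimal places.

11.01%

P = C/r ⇒ r = C/P = 63.50/576.82 = 0.110086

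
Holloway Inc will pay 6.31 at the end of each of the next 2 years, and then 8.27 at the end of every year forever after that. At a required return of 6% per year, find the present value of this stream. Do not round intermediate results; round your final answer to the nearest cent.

134.24

PV of 2-year annuity: 6.31 × [1 − (1+0.06)^−2] / 0.06 = 11.56871
Perpetuity value at year 2: 8.27 / 0.06 = 137.83333
PV of perpetuity: 137.83333 / (1+0.06)^2 = 122.67118
Total PV = 11.56871 + 122.67118 = 134.23988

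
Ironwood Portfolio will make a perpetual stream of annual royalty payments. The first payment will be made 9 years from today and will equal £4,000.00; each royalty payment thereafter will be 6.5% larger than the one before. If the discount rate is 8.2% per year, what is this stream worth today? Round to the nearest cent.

£125254.40

Value at end of year 8: C₁ / (r − g) = £4,000.00 / (0.082 − 0.065) = £235,294.1176
Discount to today: PV = £235,294.1176 / (1 + 0.082)^8 = £235,294.1176 / 1.878530 = £125,254.40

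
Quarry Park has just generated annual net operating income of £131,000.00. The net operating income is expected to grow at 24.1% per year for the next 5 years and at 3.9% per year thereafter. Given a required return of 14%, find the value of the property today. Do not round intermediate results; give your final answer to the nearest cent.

£2911229.08

D_1 = 162571.00000
D_2 = 201750.61100
D_3 = 250372.50825
D_4 = 310712.28274
D_5 = 385593.94288
Terminal value at year 5: TV = D_5×(1+g_2)/(r−g_2) = 400632.10665/0.101 = 3966654.52131
P_0 = D_1/(1+r)^1 + D_2/(1+r)^2 + D_3/(1+r)^3 + D_4/(1+r)^4 + D_5/(1+r)^5 + TV/(1+r)^5
    = 142606.14035 + 155240.54401 + 168994.31151 + 183966.61455 + 200265.41110 + 2060156.06071 = 2911229.08223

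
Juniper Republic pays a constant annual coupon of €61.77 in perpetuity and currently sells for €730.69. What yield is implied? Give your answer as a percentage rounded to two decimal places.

P = C/r ⇒ r = C/P = €61.77/€730.69 = 0.084537

8.45%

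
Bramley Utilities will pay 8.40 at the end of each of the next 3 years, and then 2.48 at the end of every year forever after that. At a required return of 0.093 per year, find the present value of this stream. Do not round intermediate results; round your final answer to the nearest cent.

41.57

PV of 3-year annuity: 8.40 × [1 − (1+0.093)^−3] / 0.093 = 21.14970
Perpetuity value at year 3: 2.48 / 0.093 = 26.66667
PV of perpetuity: 26.66667 / (1+0.093)^3 = 20.42247
Total PV = 21.14970 + 20.42247 = 41.57217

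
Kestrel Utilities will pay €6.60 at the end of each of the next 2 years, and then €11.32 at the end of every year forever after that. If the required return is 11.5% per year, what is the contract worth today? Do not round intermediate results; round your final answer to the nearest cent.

PV of 2-year annuity: €6.60 × [1 − (1+0.115)^−2] / 0.115 = 11.22806
Perpetuity value at year 2: €11.32 / 0.115 = 98.43478
PV of perpetuity: 98.43478 / (1+0.115)^2 = 79.17697
Total PV = 11.22806 + 79.17697 = 90.40502

€90.41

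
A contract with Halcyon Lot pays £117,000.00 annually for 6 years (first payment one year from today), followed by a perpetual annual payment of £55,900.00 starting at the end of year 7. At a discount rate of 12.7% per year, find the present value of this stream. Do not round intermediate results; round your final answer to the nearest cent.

£686462.06

PV of 6-year annuity: £117,000.00 × [1 − (1+0.127)^−6] / 0.127 = 471647.06543
Perpetuity value at year 6: £55,900.00 / 0.127 = 440157.48031
PV of perpetuity: 440157.48031 / (1+0.127)^6 = 214814.99350
Total PV = 471647.06543 + 214814.99350 = 686462.05893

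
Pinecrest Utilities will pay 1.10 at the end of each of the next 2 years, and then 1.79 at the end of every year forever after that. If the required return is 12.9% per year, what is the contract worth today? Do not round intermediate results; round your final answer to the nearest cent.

PV of 2-year annuity: 1.10 × [1 − (1+0.129)^−2] / 0.129 = 1.83730
Perpetuity value at year 2: 1.79 / 0.129 = 13.87597
PV of perpetuity: 13.87597 / (1+0.129)^2 = 10.88618
Total PV = 1.83730 + 10.88618 = 12.72348

12.72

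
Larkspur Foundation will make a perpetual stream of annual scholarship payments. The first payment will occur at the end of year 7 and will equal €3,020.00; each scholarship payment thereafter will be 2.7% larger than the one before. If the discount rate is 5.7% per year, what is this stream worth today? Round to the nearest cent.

Value at end of year 6: C₁ / (r − g) = €3,020.00 / (0.057 − 0.027) = €100,666.6667
Discount to today: PV = €100,666.6667 / (1 + 0.057)^6 = €100,666.6667 / 1.394601 = €72,183.14

€72183.14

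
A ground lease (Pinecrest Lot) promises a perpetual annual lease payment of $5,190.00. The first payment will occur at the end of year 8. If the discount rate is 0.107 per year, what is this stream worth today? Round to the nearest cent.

Value at end of year 7: C / r = $5,190.00 / 0.107 = $48,504.6729
Discount to today: PV = $48,504.6729 / (1 + 0.107)^7 = $48,504.6729 / 2.037198 = $23,809.50

$23809.50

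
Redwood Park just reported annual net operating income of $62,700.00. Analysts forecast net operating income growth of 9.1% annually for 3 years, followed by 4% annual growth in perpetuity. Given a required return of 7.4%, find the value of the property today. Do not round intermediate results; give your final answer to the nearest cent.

D_1 = 68405.70000
D_2 = 74630.61870
D_3 = 81422.00500
Terminal value at year 3: TV = D_3×(1+g_2)/(r−g_2) = 84678.88520/0.034 = 2490555.44711
P_0 = D_1/(1+r)^1 + D_2/(1+r)^2 + D_3/(1+r)^3 + TV/(1+r)^3
    = 63692.45810 + 64700.62550 + 65724.75086 + 2010404.14388 = 2204521.97834

$2204521.98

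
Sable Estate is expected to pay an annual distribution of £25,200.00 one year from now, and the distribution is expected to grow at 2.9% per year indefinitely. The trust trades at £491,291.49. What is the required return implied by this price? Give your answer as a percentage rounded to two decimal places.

P = D₁/(r − g) ⇒ r = D₁/P + g = £25,200.0000/£491,291.49 + 0.029 = 0.051293 + 0.029 = 0.080293

8.03%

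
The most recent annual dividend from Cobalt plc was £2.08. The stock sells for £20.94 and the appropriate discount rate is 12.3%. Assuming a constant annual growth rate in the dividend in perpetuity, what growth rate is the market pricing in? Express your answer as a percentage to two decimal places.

2.15%

P = D₀(1+g)/(r−g) ⇒ P(r−g) = D₀(1+g) ⇒ g(P+D₀) = P·r − D₀
g = (P·r − D₀)/(P + D₀) = (£20.94×0.123 − £2.08) / (£20.94 + £2.08) = 0.021530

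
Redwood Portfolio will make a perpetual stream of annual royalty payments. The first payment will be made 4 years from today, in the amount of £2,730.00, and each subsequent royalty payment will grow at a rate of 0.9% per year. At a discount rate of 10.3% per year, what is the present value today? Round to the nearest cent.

£21642.54

Value at end of year 3: C₁ / (r − g) = £2,730.00 / (0.103 − 0.009) = £29,042.5532
Discount to today: PV = £29,042.5532 / (1 + 0.103)^3 = £29,042.5532 / 1.341920 = £21,642.54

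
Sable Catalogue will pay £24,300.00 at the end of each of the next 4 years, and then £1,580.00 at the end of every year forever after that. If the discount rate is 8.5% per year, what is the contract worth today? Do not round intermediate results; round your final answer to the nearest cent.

£93009.79

PV of 4-year annuity: £24,300.00 × [1 − (1+0.085)^−4] / 0.085 = 79596.99873
Perpetuity value at year 4: £1,580.00 / 0.085 = 18588.23529
PV of perpetuity: 18588.23529 / (1+0.085)^4 = 13412.79258
Total PV = 79596.99873 + 13412.79258 = 93009.79131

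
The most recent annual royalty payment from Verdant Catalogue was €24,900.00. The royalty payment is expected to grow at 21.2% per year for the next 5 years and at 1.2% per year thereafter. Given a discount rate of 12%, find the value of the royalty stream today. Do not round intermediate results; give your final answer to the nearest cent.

€504995.97

D_1 = 30178.80000
D_2 = 36576.70560
D_3 = 44330.96719
D_4 = 53729.13223
D_5 = 65119.70826
Terminal value at year 5: TV = D_5×(1+g_2)/(r−g_2) = 65901.14476/0.108 = 610195.78484
P_0 = D_1/(1+r)^1 + D_2/(1+r)^2 + D_3/(1+r)^3 + D_4/(1+r)^4 + D_5/(1+r)^5 + TV/(1+r)^5
    = 26945.35714 + 29158.72577 + 31553.90681 + 34145.83487 + 36950.67131 + 346241.47557 = 504995.97146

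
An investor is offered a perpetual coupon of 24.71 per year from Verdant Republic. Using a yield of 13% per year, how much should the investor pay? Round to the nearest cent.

190.08

Level perpetuity: PV = C / r = 24.71 / 0.13 = 190.08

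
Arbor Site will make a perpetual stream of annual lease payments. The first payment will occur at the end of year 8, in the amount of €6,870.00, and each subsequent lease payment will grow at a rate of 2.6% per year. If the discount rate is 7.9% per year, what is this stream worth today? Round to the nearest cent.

€76125.60

Value at end of year 7: C₁ / (r − g) = €6,870.00 / (0.079 − 0.026) = €129,622.6415
Discount to today: PV = €129,622.6415 / (1 + 0.079)^7 = €129,622.6415 / 1.702747 = €76,125.60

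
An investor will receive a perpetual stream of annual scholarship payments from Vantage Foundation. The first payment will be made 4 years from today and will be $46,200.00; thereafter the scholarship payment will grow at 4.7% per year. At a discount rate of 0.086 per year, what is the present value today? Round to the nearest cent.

$924885.33

Value at end of year 3: C₁ / (r − g) = $46,200.00 / (0.086 − 0.047) = $1,184,615.3846
Discount to today: PV = $1,184,615.3846 / (1 + 0.086)^3 = $1,184,615.3846 / 1.280824 = $924,885.33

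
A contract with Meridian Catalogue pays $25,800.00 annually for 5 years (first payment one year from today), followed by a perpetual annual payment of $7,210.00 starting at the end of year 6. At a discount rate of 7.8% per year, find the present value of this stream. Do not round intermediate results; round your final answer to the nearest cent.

PV of 5-year annuity: $25,800.00 × [1 − (1+0.078)^−5] / 0.078 = 103557.21272
Perpetuity value at year 5: $7,210.00 / 0.078 = 92435.89744
PV of perpetuity: 92435.89744 / (1+0.078)^5 = 63496.07171
Total PV = 103557.21272 + 63496.07171 = 167053.28443

$167053.28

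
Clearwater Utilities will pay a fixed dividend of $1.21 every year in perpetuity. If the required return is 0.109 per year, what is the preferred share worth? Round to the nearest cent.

Level perpetuity: PV = C / r = $1.21 / 0.109 = $11.10

$11.10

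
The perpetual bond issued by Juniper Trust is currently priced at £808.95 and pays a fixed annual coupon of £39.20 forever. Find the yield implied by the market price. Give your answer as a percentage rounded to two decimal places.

4.85%

P = C/r ⇒ r = C/P = £39.20/£808.95 = 0.048458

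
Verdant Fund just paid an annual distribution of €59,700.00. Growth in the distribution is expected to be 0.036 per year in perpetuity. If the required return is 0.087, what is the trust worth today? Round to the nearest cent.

D₁ = D₀ × (1 + g) = €59,700.00 × 1.036 = €61,849.2000
Growing perpetuity: P = D₁ / (r − g) = €61,849.2000 / (0.087 − 0.036) = €1,212,729.41

€1212729.41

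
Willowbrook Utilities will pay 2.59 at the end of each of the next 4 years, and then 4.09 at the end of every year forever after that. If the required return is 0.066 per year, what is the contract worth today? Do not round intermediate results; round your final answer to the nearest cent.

PV of 4-year annuity: 2.59 × [1 − (1+0.066)^−4] / 0.066 = 8.85268
Perpetuity value at year 4: 4.09 / 0.066 = 61.96970
PV of perpetuity: 61.96970 / (1+0.066)^4 = 47.98998
Total PV = 8.85268 + 47.98998 = 56.84266

56.84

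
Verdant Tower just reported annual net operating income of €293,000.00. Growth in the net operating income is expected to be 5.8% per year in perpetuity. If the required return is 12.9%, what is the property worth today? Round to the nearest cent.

€4366112.68

D₁ = D₀ × (1 + g) = €293,000.00 × 1.058 = €309,994.0000
Growing perpetuity: P = D₁ / (r − g) = €309,994.0000 / (0.129 − 0.058) = €4,366,112.68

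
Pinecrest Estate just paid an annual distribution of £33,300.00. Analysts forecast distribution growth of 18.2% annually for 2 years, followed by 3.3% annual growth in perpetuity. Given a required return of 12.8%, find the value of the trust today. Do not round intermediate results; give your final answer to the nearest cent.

£469050.82

D_1 = 39360.60000
D_2 = 46524.22920
Terminal value at year 2: TV = D_2×(1+g_2)/(r−g_2) = 48059.52876/0.095 = 505889.77646
P_0 = D_1/(1+r)^1 + D_2/(1+r)^2 + TV/(1+r)^2
    = 34894.14894 + 36564.61351 + 397592.06062 = 469050.82307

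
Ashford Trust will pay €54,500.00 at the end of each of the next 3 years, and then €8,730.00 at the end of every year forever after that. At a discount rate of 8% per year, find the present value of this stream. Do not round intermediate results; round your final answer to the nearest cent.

PV of 3-year annuity: €54,500.00 × [1 − (1+0.08)^−3] / 0.08 = 140451.78581
Perpetuity value at year 3: €8,730.00 / 0.08 = 109125.00000
PV of perpetuity: 109125.00000 / (1+0.08)^3 = 86626.94330
Total PV = 140451.78581 + 86626.94330 = 227078.72911

€227078.73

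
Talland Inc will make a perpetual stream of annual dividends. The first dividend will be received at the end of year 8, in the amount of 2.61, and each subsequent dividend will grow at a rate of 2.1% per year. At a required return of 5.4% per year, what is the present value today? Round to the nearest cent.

54.73

Value at end of year 7: C₁ / (r − g) = 2.61 / (0.054 − 0.021) = 79.0909
Discount to today: PV = 79.0909 / (1 + 0.054)^7 = 79.0909 / 1.445055 = 54.73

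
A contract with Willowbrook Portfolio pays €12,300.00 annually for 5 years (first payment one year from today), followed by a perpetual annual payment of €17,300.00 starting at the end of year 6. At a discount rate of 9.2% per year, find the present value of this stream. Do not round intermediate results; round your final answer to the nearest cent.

PV of 5-year annuity: €12,300.00 × [1 − (1+0.092)^−5] / 0.092 = 47595.46566
Perpetuity value at year 5: €17,300.00 / 0.092 = 188043.47826
PV of perpetuity: 188043.47826 / (1+0.092)^5 = 121100.26233
Total PV = 47595.46566 + 121100.26233 = 168695.72799

€168695.73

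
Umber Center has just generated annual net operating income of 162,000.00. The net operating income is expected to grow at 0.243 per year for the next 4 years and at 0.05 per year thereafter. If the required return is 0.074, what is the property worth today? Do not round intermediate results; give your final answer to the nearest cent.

D_1 = 201366.00000
D_2 = 250297.93800
D_3 = 311120.33693
D_4 = 386722.57881
Terminal value at year 4: TV = D_4×(1+g_2)/(r−g_2) = 406058.70775/0.024 = 16919112.82289
P_0 = D_1/(1+r)^1 + D_2/(1+r)^2 + D_3/(1+r)^3 + D_4/(1+r)^4 + TV/(1+r)^4
    = 187491.62011 + 216994.49143 + 251139.80712 + 290658.08217 + 12716291.09512 = 13662575.09596

13662575.10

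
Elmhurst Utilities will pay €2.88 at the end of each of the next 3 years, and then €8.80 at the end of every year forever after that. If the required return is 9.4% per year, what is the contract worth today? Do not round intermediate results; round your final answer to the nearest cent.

PV of 3-year annuity: €2.88 × [1 − (1+0.094)^−3] / 0.094 = 7.23847
Perpetuity value at year 3: €8.80 / 0.094 = 93.61702
PV of perpetuity: 93.61702 / (1+0.094)^3 = 71.49947
Total PV = 7.23847 + 71.49947 = 78.73794

€78.74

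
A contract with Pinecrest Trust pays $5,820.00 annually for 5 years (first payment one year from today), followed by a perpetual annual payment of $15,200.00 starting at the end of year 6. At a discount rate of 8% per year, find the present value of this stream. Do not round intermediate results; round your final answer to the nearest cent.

PV of 5-year annuity: $5,820.00 × [1 − (1+0.08)^−5] / 0.08 = 23237.57242
Perpetuity value at year 5: $15,200.00 / 0.08 = 190000.00000
PV of perpetuity: 190000.00000 / (1+0.08)^5 = 129310.80744
Total PV = 23237.57242 + 129310.80744 = 152548.37985

$152548.38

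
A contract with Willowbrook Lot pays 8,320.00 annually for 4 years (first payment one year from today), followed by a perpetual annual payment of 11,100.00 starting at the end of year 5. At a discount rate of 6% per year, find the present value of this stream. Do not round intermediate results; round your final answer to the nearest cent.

PV of 4-year annuity: 8,320.00 × [1 − (1+0.06)^−4] / 0.06 = 28829.67870
Perpetuity value at year 4: 11,100.00 / 0.06 = 185000.00000
PV of perpetuity: 185000.00000 / (1+0.06)^4 = 146537.32770
Total PV = 28829.67870 + 146537.32770 = 175367.00640

175367.01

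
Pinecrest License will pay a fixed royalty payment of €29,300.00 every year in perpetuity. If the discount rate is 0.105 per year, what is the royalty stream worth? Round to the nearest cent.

€279047.62

Level perpetuity: PV = C / r = €29,300.00 / 0.105 = €279,047.62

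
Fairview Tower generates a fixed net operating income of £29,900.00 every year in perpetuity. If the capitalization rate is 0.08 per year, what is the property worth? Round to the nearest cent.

£373750.00

Level perpetuity: PV = C / r = £29,900.00 / 0.08 = £373,750.00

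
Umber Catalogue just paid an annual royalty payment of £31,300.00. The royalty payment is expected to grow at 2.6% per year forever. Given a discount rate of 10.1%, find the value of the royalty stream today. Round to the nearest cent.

£428184.00

D₁ = D₀ × (1 + g) = £31,300.00 × 1.026 = £32,113.8000
Growing perpetuity: P = D₁ / (r − g) = £32,113.8000 / (0.101 − 0.026) = £428,184.00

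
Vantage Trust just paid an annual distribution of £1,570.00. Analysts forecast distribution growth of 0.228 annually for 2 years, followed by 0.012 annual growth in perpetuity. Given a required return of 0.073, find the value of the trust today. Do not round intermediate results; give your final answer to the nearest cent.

D_1 = 1927.96000
D_2 = 2367.53488
Terminal value at year 2: TV = D_2×(1+g_2)/(r−g_2) = 2395.94530/0.061 = 39277.79178
P_0 = D_1/(1+r)^1 + D_2/(1+r)^2 + TV/(1+r)^2
    = 1796.79404 + 2056.34956 + 34115.17627 = 37968.31986

£37968.32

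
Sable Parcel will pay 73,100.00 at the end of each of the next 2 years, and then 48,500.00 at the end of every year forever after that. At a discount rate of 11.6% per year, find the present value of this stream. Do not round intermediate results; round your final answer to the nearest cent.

PV of 2-year annuity: 73,100.00 × [1 − (1+0.116)^−2] / 0.116 = 124195.15422
Perpetuity value at year 2: 48,500.00 / 0.116 = 418103.44828
PV of perpetuity: 418103.44828 / (1+0.116)^2 = 335703.10655
Total PV = 124195.15422 + 335703.10655 = 459898.26078

459898.26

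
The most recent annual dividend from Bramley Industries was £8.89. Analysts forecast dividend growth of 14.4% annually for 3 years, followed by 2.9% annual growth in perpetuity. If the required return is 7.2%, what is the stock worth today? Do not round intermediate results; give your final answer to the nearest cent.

D_1 = 10.17016
D_2 = 11.63466
D_3 = 13.31005
Terminal value at year 3: TV = D_3×(1+g_2)/(r−g_2) = 13.69605/0.043 = 318.51270
P_0 = D_1/(1+r)^1 + D_2/(1+r)^2 + D_3/(1+r)^3 + TV/(1+r)^3
    = 9.48709 + 10.12428 + 10.80427 + 258.54872 = 288.96437

£288.96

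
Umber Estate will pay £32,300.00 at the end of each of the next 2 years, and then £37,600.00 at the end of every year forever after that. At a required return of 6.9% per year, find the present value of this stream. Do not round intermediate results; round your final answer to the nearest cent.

£535331.74

PV of 2-year annuity: £32,300.00 × [1 − (1+0.069)^−2] / 0.069 = 58480.03213
Perpetuity value at year 2: £37,600.00 / 0.069 = 544927.53623
PV of perpetuity: 544927.53623 / (1+0.069)^2 = 476851.70935
Total PV = 58480.03213 + 476851.70935 = 535331.74149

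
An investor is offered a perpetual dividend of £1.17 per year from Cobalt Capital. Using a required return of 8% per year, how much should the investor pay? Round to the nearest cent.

Level perpetuity: PV = C / r = £1.17 / 0.08 = £14.63

£14.63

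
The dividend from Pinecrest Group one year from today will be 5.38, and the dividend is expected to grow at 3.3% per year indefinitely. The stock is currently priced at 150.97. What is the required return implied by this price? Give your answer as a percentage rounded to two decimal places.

6.86%

P = D₁/(r − g) ⇒ r = D₁/P + g = 5.3800/150.97 + 0.033 = 0.035636 + 0.033 = 0.068636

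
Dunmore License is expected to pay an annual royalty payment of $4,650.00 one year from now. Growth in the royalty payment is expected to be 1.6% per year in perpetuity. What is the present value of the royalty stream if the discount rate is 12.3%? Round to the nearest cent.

Growing perpetuity: P = D₁ / (r − g) = $4,650.0000 / (0.123 − 0.016) = $43,457.94

$43457.94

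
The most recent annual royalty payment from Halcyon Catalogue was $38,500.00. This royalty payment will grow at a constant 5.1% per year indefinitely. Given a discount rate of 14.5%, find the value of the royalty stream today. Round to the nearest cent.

$430462.77

D₁ = D₀ × (1 + g) = $38,500.00 × 1.051 = $40,463.5000
Growing perpetuity: P = D₁ / (r − g) = $40,463.5000 / (0.145 − 0.051) = $430,462.77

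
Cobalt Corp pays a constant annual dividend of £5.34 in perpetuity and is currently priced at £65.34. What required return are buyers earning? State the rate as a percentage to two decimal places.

P = C/r ⇒ r = C/P = £5.34/£65.34 = 0.081726

8.17%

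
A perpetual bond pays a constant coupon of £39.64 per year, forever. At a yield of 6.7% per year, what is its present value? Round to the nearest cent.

Level perpetuity: PV = C / r = £39.64 / 0.067 = £591.64

£591.64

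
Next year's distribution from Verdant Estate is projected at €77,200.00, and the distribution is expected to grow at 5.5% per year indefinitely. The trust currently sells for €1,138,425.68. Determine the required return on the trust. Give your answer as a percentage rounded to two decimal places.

P = D₁/(r − g) ⇒ r = D₁/P + g = €77,200.0000/€1,138,425.68 + 0.055 = 0.067813 + 0.055 = 0.122813

12.28%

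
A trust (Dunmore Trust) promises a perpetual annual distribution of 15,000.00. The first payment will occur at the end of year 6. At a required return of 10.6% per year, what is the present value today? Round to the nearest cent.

85508.59

Value at end of year 5: C / r = 15,000.00 / 0.106 = 141,509.4340
Discount to today: PV = 141,509.4340 / (1 + 0.106)^5 = 141,509.4340 / 1.654915 = 85,508.59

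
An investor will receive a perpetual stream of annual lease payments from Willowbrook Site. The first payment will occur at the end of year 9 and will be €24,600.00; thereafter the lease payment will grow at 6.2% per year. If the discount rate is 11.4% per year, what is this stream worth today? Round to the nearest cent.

€199457.44

Value at end of year 8: C₁ / (r − g) = €24,600.00 / (0.114 − 0.062) = €473,076.9231
Discount to today: PV = €473,076.9231 / (1 + 0.114)^8 = €473,076.9231 / 2.371819 = €199,457.44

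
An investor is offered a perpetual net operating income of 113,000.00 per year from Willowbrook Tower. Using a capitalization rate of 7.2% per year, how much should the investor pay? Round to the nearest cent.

Level perpetuity: PV = C / r = 113,000.00 / 0.072 = 1,569,444.44

1569444.44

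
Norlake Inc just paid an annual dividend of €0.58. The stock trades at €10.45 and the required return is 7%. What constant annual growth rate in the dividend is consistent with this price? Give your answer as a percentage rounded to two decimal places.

1.37%

P = D₀(1+g)/(r−g) ⇒ P(r−g) = D₀(1+g) ⇒ g(P+D₀) = P·r − D₀
g = (P·r − D₀)/(P + D₀) = (€10.45×0.07 − €0.58) / (€10.45 + €0.58) = 0.013735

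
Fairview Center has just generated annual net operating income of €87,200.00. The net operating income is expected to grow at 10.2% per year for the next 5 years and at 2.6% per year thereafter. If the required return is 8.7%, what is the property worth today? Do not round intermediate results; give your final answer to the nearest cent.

€2025088.92

D_1 = 96094.40000
D_2 = 105896.02880
D_3 = 116697.42374
D_4 = 128600.56096
D_5 = 141717.81818
Terminal value at year 5: TV = D_5×(1+g_2)/(r−g_2) = 145402.48145/0.061 = 2383647.23687
P_0 = D_1/(1+r)^1 + D_2/(1+r)^2 + D_3/(1+r)^3 + D_4/(1+r)^4 + D_5/(1+r)^5 + TV/(1+r)^5
    = 88403.31187 + 89623.22877 + 90859.97986 + 92113.79743 + 93384.91699 + 1570703.68578 = 2025088.92071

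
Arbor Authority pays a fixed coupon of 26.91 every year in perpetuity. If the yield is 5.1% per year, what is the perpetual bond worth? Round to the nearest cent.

527.65

Level perpetuity: PV = C / r = 26.91 / 0.051 = 527.65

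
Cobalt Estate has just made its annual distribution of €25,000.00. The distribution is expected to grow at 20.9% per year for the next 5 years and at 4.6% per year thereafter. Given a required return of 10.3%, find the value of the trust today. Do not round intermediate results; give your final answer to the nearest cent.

D_1 = 30225.00000
D_2 = 36542.02500
D_3 = 44179.30823
D_4 = 53412.78364
D_5 = 64576.05543
Terminal value at year 5: TV = D_5×(1+g_2)/(r−g_2) = 67546.55398/0.057 = 1185027.26272
P_0 = D_1/(1+r)^1 + D_2/(1+r)^2 + D_3/(1+r)^3 + D_4/(1+r)^4 + D_5/(1+r)^5 + TV/(1+r)^5
    = 27402.53853 + 30035.96472 + 32922.46722 + 36086.36706 + 39554.32256 + 725856.51566 = 891858.17575

€891858.18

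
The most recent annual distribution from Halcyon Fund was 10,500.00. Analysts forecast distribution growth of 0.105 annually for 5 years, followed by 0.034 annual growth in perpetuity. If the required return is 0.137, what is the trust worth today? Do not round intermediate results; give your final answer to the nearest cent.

D_1 = 11602.50000
D_2 = 12820.76250
D_3 = 14166.94256
D_4 = 15654.47153
D_5 = 17298.19104
Terminal value at year 5: TV = D_5×(1+g_2)/(r−g_2) = 17886.32954/0.103 = 173653.68483
P_0 = D_1/(1+r)^1 + D_2/(1+r)^2 + D_3/(1+r)^3 + D_4/(1+r)^4 + D_5/(1+r)^5 + TV/(1+r)^5
    = 10204.48549 + 9917.28801 + 9638.17348 + 9366.91442 + 9103.28974 + 91386.42322 = 139616.57436

139616.57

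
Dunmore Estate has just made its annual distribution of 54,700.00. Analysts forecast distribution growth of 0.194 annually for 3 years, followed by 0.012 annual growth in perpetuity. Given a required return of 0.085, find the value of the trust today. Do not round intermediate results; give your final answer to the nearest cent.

1209910.37

D_1 = 65311.80000
D_2 = 77982.28920
D_3 = 93110.85330
Terminal value at year 3: TV = D_3×(1+g_2)/(r−g_2) = 94228.18354/0.073 = 1290797.03486
P_0 = D_1/(1+r)^1 + D_2/(1+r)^2 + D_3/(1+r)^3 + TV/(1+r)^3
    = 60195.20737 + 66242.46784 + 72897.24110 + 1010575.45202 = 1209910.36833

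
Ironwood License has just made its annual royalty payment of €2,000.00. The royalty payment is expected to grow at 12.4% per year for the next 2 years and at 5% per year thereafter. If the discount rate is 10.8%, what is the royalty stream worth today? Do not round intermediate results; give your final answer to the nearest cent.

D_1 = 2248.00000
D_2 = 2526.75200
Terminal value at year 2: TV = D_2×(1+g_2)/(r−g_2) = 2653.08960/0.058 = 45742.92414
P_0 = D_1/(1+r)^1 + D_2/(1+r)^2 + TV/(1+r)^2
    = 2028.88087 + 2058.17879 + 37260.13318 = 41347.19283

€41347.19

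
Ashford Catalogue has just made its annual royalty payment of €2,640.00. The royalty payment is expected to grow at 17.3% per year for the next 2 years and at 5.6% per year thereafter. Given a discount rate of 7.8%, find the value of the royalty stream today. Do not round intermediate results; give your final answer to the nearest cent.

€156037.29

D_1 = 3096.72000
D_2 = 3632.45256
Terminal value at year 2: TV = D_2×(1+g_2)/(r−g_2) = 3835.86990/0.022 = 174357.72288
P_0 = D_1/(1+r)^1 + D_2/(1+r)^2 + TV/(1+r)^2
    = 2872.65306 + 3125.80894 + 150038.82928 = 156037.29128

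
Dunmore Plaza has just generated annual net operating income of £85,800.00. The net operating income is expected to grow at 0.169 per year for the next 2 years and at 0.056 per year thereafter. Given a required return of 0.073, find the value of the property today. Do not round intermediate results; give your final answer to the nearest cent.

£6521355.04

D_1 = 100300.20000
D_2 = 117250.93380
Terminal value at year 2: TV = D_2×(1+g_2)/(r−g_2) = 123816.98609/0.017 = 7283352.12311
P_0 = D_1/(1+r)^1 + D_2/(1+r)^2 + TV/(1+r)^2
    = 93476.42125 + 101839.64253 + 6326038.97158 = 6521355.03536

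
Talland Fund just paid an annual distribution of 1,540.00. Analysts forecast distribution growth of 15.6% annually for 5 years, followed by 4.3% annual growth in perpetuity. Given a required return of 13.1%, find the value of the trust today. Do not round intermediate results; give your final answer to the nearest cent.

D_1 = 1780.24000
D_2 = 2057.95744
D_3 = 2378.99880
D_4 = 2750.12261
D_5 = 3179.14174
Terminal value at year 5: TV = D_5×(1+g_2)/(r−g_2) = 3315.84484/0.088 = 37680.05496
P_0 = D_1/(1+r)^1 + D_2/(1+r)^2 + D_3/(1+r)^3 + D_4/(1+r)^4 + D_5/(1+r)^5 + TV/(1+r)^5
    = 1574.04067 + 1608.83379 + 1644.39599 + 1680.74426 + 1717.89599 + 20360.97182 = 28586.88253

28586.88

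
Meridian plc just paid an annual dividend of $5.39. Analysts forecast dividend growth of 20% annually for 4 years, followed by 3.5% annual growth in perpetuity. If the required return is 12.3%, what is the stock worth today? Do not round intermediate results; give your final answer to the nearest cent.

$108.17

D_1 = 6.46800
D_2 = 7.76160
D_3 = 9.31392
D_4 = 11.17670
Terminal value at year 4: TV = D_4×(1+g_2)/(r−g_2) = 11.56789/0.088 = 131.45328
P_0 = D_1/(1+r)^1 + D_2/(1+r)^2 + D_3/(1+r)^3 + D_4/(1+r)^4 + TV/(1+r)^4
    = 5.75957 + 6.15449 + 6.57648 + 7.02740 + 82.65182 = 108.16975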